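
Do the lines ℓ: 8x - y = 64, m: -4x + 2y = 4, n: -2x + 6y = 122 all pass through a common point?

Yes

Intersecting ℓ and m: solving the 2×2 system gives (x, y) = (11, 24).
Substitute into n: (-2)(11) + (6)(24) = 122.
This equals 122, so (11, 24) lies on all three lines and they are concurrent.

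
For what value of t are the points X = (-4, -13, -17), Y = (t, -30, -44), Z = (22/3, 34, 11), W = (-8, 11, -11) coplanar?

-28

Coplanarity ⇔ det[XY; XZ; XW] = 0.
Expanding, this is linear in t: (-390)t + (-10920) = 0.
So t = -28.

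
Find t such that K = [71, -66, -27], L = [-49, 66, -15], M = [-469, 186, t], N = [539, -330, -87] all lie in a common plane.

45

Coplanarity ⇔ det[KL; KM; KN] = 0.
Expanding, this is linear in t: (30096)t + (-1354320) = 0.
So t = 45.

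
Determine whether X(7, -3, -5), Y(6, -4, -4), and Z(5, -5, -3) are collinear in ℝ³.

Yes

XY = (-1, -1, 1), XZ = (-2, -2, 2).
Each component of XZ is 2 times the corresponding component of XY, so XZ = 2·XY and the points are collinear.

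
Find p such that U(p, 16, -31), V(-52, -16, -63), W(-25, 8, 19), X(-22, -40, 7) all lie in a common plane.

-45

Coplanarity ⇔ det[UV; UW; UX] = 0.
Expanding, this is linear in p: (-3648)p + (-164160) = 0.
So p = -45.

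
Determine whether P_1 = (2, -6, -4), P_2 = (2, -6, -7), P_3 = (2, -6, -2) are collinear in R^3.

P_1P_2 = (0, 0, -3), P_1P_3 = (0, 0, 2).
Each component of P_1P_3 is -2/3 times the corresponding component of P_1P_2, so P_1P_3 = -2/3·P_1P_2 and the points are collinear.

Yes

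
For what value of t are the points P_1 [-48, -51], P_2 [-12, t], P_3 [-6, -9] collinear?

The three points are collinear iff det[P_1P_2; P_1P_3] = 0.
This determinant is linear in t: (-42)t + (-630) = 0, so t = -15.

-15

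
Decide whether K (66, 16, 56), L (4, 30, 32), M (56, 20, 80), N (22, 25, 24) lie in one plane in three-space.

With K as base: KL = (-62, 14, -24), KM = (-10, 4, 24), KN = (-44, 9, -32).
KM × KN = (-344, -1376, 86).
KL · (KM × KN) = 0.
The scalar triple product vanishes, so the four points are coplanar.

Yes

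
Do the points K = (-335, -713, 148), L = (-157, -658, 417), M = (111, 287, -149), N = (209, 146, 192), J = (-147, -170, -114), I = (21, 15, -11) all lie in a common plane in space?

The plane through K, L, M has normal n = KL × KM = (-285335, 172840, 153470) and equation n·P = -4934135.
Checking the remaining points: n·N = -4934135, n·J = -4934135, n·I = -5087605.
Since n·I = -5087605 ≠ -4934135, I is off the plane and the points are not all coplanar.

No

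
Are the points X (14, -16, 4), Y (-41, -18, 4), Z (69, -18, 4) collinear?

No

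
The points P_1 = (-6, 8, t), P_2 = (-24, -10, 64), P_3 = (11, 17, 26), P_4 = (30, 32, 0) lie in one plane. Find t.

-20

Coplanarity ⇔ det[P_1P_2; P_1P_3; P_1P_4] = 0.
Expanding, this is linear in t: (-12)t + (-240) = 0.
So t = -20.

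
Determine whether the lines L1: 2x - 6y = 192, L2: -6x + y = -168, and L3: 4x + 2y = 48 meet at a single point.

Yes

Intersecting L1 and L2: solving the 2×2 system gives (x, y) = (24, -24).
Substitute into L3: (4)(24) + (2)(-24) = 48.
This equals 48, so (24, -24) lies on all three lines and they are concurrent.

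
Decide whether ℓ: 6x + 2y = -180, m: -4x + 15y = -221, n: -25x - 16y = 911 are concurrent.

The three lines meet at one point iff the augmented coefficient matrix [aᵢ bᵢ cᵢ] has rank < 3, i.e. its determinant vanishes.
Here the determinant is 92.
Nonzero, so no common point exists.

No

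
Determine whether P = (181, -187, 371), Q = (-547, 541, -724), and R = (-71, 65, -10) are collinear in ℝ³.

PQ = (-728, 728, -1095), PR = (-252, 252, -381).
Comparing components 2 and 3: (728)(-381) − (-1095)(252) = -1428 ≠ 0, so PQ and PR are not parallel and the points are not collinear.

No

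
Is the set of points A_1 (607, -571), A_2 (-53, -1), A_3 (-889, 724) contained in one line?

No

A_1A_2 = (-660, 570), A_1A_3 = (-1496, 1295).
Twice the signed area of △A_1A_2A_3 is (-660)(1295) − (570)(-1496) = -1980.
The area is nonzero, so the three points are not collinear.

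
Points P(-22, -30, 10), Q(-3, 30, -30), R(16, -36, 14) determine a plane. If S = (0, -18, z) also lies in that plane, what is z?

A normal to the plane is n = PQ × PR = (0, -1596, -2394).
S lies in the plane iff n · PS = 0.
This gives (-2394)z + (4788) = 0, so z = 2.

2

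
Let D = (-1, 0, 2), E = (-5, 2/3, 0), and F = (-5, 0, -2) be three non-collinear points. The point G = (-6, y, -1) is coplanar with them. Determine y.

A normal to the plane is n = DE × DF = (-8/3, -8, 8/3).
G lies in the plane iff n · DG = 0.
This gives (-8)y + (16/3) = 0, so y = 2/3.

2/3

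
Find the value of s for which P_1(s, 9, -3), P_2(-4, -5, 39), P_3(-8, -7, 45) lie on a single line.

24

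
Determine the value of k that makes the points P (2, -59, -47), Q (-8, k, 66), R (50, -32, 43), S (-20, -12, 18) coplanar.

9

Normal to plane PRS: n = (-2475, -5100, 2850); plane equation n·X = 162000.
Requiring n·Q = 162000: (-5100)k + (207900) = 162000.
So k = 9.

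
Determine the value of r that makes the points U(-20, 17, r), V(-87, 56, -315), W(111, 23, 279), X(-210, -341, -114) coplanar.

-76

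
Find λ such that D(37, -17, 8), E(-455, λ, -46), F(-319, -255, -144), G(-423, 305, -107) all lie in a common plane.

Coplanarity ⇔ det[DE; DF; DG] = 0.
Expanding, this is linear in λ: (28980)λ + (-24951780) = 0.
So λ = 861.

861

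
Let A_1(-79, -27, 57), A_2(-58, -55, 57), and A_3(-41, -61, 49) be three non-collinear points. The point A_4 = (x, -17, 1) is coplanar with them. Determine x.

1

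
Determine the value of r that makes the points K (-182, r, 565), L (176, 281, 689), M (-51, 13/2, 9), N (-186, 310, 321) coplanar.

466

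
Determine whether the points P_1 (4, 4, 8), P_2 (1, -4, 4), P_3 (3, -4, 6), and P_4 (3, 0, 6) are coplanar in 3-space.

No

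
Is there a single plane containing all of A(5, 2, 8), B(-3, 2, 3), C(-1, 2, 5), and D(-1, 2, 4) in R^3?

Yes

The four points are coplanar iff the 3×3 determinant with rows AB, AC, AD is zero.
Rows: (-8, 0, -5), (-6, 0, -3), (-6, 0, -4).
Expanding along the first row: (-8)(0) − (0)(6) + (-5)(0) = 0.
Zero determinant ⇒ coplanar.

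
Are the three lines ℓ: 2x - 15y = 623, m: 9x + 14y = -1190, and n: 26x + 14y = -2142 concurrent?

Yes

The three lines meet at one point iff the augmented coefficient matrix [aᵢ bᵢ cᵢ] has rank < 3, i.e. its determinant vanishes.
Here the determinant is 0.
It vanishes, so the lines are concurrent at (-56, -49).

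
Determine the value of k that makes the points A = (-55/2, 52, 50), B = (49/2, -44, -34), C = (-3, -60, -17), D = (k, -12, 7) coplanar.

Coplanarity ⇔ det[AB; AC; AD] = 0.
Expanding, this is linear in k: (-2976)k + (-23808) = 0.
So k = -8.

-8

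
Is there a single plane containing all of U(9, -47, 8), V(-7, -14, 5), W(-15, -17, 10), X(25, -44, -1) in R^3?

Yes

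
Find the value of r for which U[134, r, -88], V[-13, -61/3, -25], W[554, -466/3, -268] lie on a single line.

Direction VW = (567, -135, -243). From the x-coordinate of U, the parameter along the line is τ = (134 − (-13))/567 = 7/27.
Then r = (-61/3) + 7/27·(-135) = -166/3.

-166/3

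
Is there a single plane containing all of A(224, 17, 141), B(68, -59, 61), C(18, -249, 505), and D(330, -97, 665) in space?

A normal to the plane through A, B, C is n = AB × AC = (-48944, 73264, 25840).
The plane has equation n·P = -6074528. For D: n·D = -6074528.
Equal, so D lies in the plane and all four are coplanar.

Yes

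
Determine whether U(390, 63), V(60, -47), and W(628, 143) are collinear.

No

UV = (-330, -110), UW = (238, 80).
det[UV; UW] = (-330)(80) − (-110)(238) = -220.
The determinant is nonzero, so they are not collinear.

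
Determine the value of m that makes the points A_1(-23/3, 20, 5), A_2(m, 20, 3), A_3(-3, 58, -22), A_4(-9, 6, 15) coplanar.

Normal to plane A_1A_3A_4: n = (2, -32/3, -44/3); plane equation n·P = -302.
Requiring n·A_2 = -302: (2)m + (-772/3) = -302.
So m = -67/3.

-67/3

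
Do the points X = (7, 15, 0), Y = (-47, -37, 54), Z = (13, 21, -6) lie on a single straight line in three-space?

XY = (-54, -52, 54), XZ = (6, 6, -6).
XY × XZ = (-12, 0, -12).
The cross product is nonzero, so the points do not lie on one line.

No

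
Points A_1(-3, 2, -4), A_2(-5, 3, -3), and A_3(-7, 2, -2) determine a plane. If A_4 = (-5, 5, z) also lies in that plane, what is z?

The plane through A_1, A_2, A_3 has equation 2x + 4z = -22.
Substituting A_4: (4)z + (-10) = -22, so z = -3.

-3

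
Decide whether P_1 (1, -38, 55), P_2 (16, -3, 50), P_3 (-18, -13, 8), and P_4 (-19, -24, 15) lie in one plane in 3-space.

The four points are coplanar iff the 3×3 determinant with rows P_1P_2, P_1P_3, P_1P_4 is zero.
Rows: (15, 35, -5), (-19, 25, -47), (-20, 14, -40).
Expanding along the first row: (15)(-342) − (35)(-180) + (-5)(234) = 0.
Zero determinant ⇒ coplanar.

Yes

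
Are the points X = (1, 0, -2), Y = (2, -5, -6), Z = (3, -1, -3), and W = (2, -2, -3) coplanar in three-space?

No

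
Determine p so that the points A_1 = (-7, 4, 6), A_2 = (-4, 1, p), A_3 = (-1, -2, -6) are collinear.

0

Collinearity requires A_1A_2 × A_1A_3 = 0; each component is linear in p.
The x-component gives (6)p + (0) = 0, so p = 0.
The remaining components then also vanish.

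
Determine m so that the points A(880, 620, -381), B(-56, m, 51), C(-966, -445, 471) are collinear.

80

Collinearity requires AB × AC = 0; each component is linear in m.
The x-component gives (852)m + (-68160) = 0, so m = 80.
The remaining components then also vanish.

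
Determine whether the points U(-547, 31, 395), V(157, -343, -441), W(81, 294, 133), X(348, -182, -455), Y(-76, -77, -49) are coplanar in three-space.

Yes

The plane through U, V, W has normal n = UV × UW = (317856, -340560, 420024) and equation n·P = -18515112.
Checking the remaining points: n·X = -18515112, n·Y = -18515112.
All equal -18515112, so all 5 points lie in one plane.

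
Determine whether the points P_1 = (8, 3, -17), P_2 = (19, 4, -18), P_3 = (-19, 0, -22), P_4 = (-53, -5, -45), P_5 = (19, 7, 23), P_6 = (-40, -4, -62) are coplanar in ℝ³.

No

The plane through P_1, P_2, P_3 has normal n = P_1P_2 × P_1P_3 = (-8, 82, -6) and equation n·P = 284.
Checking the remaining points: n·P_4 = 284, n·P_5 = 284, n·P_6 = 364.
Since n·P_6 = 364 ≠ 284, P_6 is off the plane and the points are not all coplanar.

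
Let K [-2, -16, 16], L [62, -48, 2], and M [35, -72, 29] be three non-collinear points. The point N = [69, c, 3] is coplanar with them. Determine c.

-56

The plane through K, L, M has equation −1200x − 1350y − 2400z = -14400.
Substituting N: (-1350)c + (-90000) = -14400, so c = -56.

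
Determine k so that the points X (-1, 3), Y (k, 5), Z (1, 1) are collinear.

-3

The three points are collinear iff det[XY; XZ] = 0.
This determinant is linear in k: (-2)k + (-6) = 0, so k = -3.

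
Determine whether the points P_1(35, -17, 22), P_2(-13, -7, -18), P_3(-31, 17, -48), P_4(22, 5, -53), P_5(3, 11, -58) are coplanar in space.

The plane through P_1, P_2, P_3 has normal n = P_1P_2 × P_1P_3 = (660, -720, -972) and equation n·P = 13956.
Checking the remaining points: n·P_4 = 62436, n·P_5 = 50436.
Since n·P_4 = 62436 ≠ 13956, P_4 is off the plane and the points are not all coplanar.

No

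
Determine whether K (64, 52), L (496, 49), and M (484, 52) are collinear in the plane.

No

KL = (432, -3), KM = (420, 0).
If collinear, KM would be a scalar multiple of KL. But (432)·(0) ≠ (-3)·(420) (difference 1260), so they are not parallel; the points are not collinear.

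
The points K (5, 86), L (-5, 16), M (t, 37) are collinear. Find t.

Collinearity: (M − K) must be parallel to (L − K) = (-10, -70).
Cross-multiplying the components: (t − 5)·(-70) = (-49)·(-10).
Solving gives t = -2.

-2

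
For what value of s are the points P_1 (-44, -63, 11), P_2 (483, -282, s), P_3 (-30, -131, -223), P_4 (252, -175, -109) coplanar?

Coplanarity ⇔ det[P_1P_2; P_1P_3; P_1P_4] = 0.
Expanding, this is linear in s: (18560)s + (5085440) = 0.
So s = -274.

-274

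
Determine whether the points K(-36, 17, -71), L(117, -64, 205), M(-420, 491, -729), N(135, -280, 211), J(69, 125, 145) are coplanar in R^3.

No

The plane through K, L, M has normal n = KL × KM = (-77526, -5310, 41418) and equation n·P = -240012.
Checking the remaining points: n·N = -240012, n·J = -7434.
Since n·J = -7434 ≠ -240012, J is off the plane and the points are not all coplanar.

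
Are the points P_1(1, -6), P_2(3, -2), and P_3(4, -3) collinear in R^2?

P_1P_2 = (2, 4), P_1P_3 = (3, 3).
Twice the signed area of △P_1P_2P_3 is (2)(3) − (4)(3) = -6.
The area is nonzero, so the three points are not collinear.

No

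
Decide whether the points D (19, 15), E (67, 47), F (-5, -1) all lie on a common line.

DE = (48, 32), DF = (-24, -16).
Checking proportionality: DF = -1/2·DE, so the vectors are parallel and the points are collinear.

Yes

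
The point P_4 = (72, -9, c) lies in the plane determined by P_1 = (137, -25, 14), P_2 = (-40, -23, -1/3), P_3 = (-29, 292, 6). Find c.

9

Coplanarity requires P_1P_2 · (P_1P_3 × P_1P_4) = 0.
P_1P_2 = (-177, 2, -43/3), P_1P_3 = (-166, 317, -8); the triple product is linear in c with coefficient -55777 and constant term 501993.
Setting it to zero: c = 9.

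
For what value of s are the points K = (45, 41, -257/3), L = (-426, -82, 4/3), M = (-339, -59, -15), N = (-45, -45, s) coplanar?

Normal to plane KLM: n = (8, -124, -132); plane equation n·P = 6584.
Requiring n·N = 6584: (-132)s + (5220) = 6584.
So s = -31/3.

-31/3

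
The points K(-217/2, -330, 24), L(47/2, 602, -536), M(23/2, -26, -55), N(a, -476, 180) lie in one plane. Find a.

-157/2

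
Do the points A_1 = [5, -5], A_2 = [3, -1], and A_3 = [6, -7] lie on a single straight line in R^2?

A_1A_2 = (-2, 4), A_1A_3 = (1, -2).
Twice the signed area of △A_1A_2A_3 is (-2)(-2) − (4)(1) = 0.
The triangle is degenerate (zero area), so the points are collinear.

Yes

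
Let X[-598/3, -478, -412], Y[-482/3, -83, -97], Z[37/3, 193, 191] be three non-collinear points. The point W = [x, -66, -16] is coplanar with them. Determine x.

-14

A normal to the plane is n = XY × XZ = (26820, 43359, -57663).
W lies in the plane iff n · XW = 0.
This gives (26820)x + (375480) = 0, so x = -14.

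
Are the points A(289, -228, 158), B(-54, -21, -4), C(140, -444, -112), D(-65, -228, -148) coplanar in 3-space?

No

The four points are coplanar iff the 3×3 determinant with rows AB, AC, AD is zero.
Rows: (-343, 207, -162), (-149, -216, -270), (-354, 0, -306).
Expanding along the first row: (-343)(66096) − (207)(-49986) + (-162)(-76464) = 63342.
Nonzero ⇒ not coplanar.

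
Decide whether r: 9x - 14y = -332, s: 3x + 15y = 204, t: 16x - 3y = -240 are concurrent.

Yes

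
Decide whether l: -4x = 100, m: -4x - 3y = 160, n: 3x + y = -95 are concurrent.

Yes

Lines aᵢx + bᵢy = cᵢ with pairwise distinct directions are concurrent exactly when det[aᵢ bᵢ cᵢ] = 0.
Here the determinant is 0.
It vanishes, so the lines are concurrent at (-25, -20).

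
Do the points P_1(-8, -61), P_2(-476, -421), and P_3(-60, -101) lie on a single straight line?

P_1P_2 = (-468, -360), P_1P_3 = (-52, -40).
Twice the signed area of △P_1P_2P_3 is (-468)(-40) − (-360)(-52) = 0.
The triangle is degenerate (zero area), so the points are collinear.

Yes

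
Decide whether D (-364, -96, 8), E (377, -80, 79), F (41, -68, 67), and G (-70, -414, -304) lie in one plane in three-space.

Yes

With D as base: DE = (741, 16, 71), DF = (405, 28, 59), DG = (294, -318, -312).
DF × DG = (10026, 143706, -137022).
DE · (DF × DG) = 0.
The scalar triple product vanishes, so the four points are coplanar.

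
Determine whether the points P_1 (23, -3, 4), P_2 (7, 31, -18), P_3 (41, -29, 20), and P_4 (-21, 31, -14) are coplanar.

With P_1 as base: P_1P_2 = (-16, 34, -22), P_1P_3 = (18, -26, 16), P_1P_4 = (-44, 34, -18).
P_1P_3 × P_1P_4 = (-76, -380, -532).
P_1P_2 · (P_1P_3 × P_1P_4) = 0.
The scalar triple product vanishes, so the four points are coplanar.

Yes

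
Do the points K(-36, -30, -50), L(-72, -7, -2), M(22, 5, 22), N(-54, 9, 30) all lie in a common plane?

A normal to the plane through K, L, M is n = KL × KM = (-24, 5376, -2594).
The plane has equation n·P = -30716. For N: n·N = -28140.
-28140 ≠ -30716, so N is off the plane.

No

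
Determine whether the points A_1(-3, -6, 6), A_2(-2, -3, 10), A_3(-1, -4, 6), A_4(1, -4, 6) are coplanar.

No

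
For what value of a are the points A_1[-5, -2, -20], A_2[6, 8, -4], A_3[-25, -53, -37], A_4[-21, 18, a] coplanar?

Normal to plane A_1A_2A_3: n = (646, -133, -361); plane equation n·P = 4256.
Requiring n·A_4 = 4256: (-361)a + (-15960) = 4256.
So a = -56.

-56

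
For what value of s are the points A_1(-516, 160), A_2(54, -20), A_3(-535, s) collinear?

The three points are collinear iff det[A_1A_2; A_1A_3] = 0.
This determinant is linear in s: (570)s + (-94620) = 0, so s = 166.

166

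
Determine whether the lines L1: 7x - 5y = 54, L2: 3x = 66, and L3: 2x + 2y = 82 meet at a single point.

Lines aᵢx + bᵢy = cᵢ with pairwise distinct directions are concurrent exactly when det[aᵢ bᵢ cᵢ] = 0.
Here the determinant is -30.
Nonzero, so no common point exists.

No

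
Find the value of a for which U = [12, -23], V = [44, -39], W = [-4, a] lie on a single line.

The three points are collinear iff det[UV; UW] = 0.
This determinant is linear in a: (32)a + (480) = 0, so a = -15.

-15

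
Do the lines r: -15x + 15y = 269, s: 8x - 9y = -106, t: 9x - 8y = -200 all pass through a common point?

No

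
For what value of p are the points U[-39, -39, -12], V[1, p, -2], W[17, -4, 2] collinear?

-14

Direction UW = (56, 35, 14). From the x-coordinate of V, the parameter along the line is τ = (1 − (-39))/56 = 5/7.
Then p = (-39) + 5/7·(35) = -14.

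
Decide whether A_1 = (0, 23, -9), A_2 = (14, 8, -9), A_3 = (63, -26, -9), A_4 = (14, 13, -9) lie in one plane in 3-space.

A normal to the plane through A_1, A_2, A_3 is n = A_1A_2 × A_1A_3 = (0, 0, 259).
The plane has equation n·P = -2331. For A_4: n·A_4 = -2331.
Equal, so A_4 lies in the plane and all four are coplanar.

Yes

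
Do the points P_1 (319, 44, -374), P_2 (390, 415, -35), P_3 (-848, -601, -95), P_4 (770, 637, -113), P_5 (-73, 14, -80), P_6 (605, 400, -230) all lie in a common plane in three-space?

Yes

The plane through P_1, P_2, P_3 has normal n = P_1P_2 × P_1P_3 = (322164, -415422, 387162) and equation n·P = -60306840.
Checking the remaining points: n·P_4 = -60306840, n·P_5 = -60306840, n·P_6 = -60306840.
All equal -60306840, so all 6 points lie in one plane.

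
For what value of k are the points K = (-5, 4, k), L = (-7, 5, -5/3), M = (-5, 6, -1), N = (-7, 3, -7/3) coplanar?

Coplanarity ⇔ det[KL; KM; KN] = 0.
Expanding, this is linear in k: (4)k + (20/3) = 0.
So k = -5/3.

-5/3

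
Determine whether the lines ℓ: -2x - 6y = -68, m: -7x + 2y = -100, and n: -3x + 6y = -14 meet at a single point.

Lines aᵢx + bᵢy = cᵢ with pairwise distinct directions are concurrent exactly when det[aᵢ bᵢ cᵢ] = 0.
Here the determinant is 92.
Nonzero, so no common point exists.

No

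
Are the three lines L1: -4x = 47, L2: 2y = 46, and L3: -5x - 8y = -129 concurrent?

No

Intersecting L1 and L2: solving the 2×2 system gives (x, y) = (-47/4, 23).
Substitute into L3: (-5)(-47/4) + (-8)(23) = -501/4.
But L3 requires -129 ≠ -501/4, so the three lines have no common point.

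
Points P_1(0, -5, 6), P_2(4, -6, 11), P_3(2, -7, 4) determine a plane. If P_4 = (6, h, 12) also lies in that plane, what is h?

-7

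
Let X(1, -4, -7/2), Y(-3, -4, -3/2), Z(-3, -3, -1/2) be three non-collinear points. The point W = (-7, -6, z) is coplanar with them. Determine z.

Coplanarity requires XY · (XZ × XW) = 0.
XY = (-4, 0, 2), XZ = (-4, 1, 3); the triple product is linear in z with coefficient -4 and constant term -6.
Setting it to zero: z = -3/2.

-3/2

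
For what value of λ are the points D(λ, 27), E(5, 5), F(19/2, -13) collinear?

-1/2

The three points are collinear iff det[DE; DF] = 0.
This determinant is linear in λ: (18)λ + (9) = 0, so λ = -1/2.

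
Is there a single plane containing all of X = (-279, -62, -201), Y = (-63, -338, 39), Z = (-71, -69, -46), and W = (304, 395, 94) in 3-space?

A normal to the plane through X, Y, Z is n = XY × XZ = (-41100, 16440, 55896).
The plane has equation n·P = -787476. For W: n·W = -746376.
-746376 ≠ -787476, so W is off the plane.

No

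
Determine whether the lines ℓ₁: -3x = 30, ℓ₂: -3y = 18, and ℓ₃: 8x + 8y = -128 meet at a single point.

Yes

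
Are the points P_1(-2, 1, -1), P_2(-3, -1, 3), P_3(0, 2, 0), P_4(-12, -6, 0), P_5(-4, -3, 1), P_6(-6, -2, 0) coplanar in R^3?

No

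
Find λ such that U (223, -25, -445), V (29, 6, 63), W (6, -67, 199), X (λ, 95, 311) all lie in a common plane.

The points are coplanar iff UV · (UW × UX) = 0.
Expanding, this is linear in λ: (41300)λ + (3799600) = 0.
So λ = -92.

-92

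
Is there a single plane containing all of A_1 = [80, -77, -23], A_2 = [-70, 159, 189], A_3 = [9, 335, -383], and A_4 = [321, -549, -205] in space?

No

A normal to the plane through A_1, A_2, A_3 is n = A_1A_2 × A_1A_3 = (-172304, -69052, -45044).
The plane has equation n·P = -7431304. For A_4: n·A_4 = -8166016.
-8166016 ≠ -7431304, so A_4 is off the plane.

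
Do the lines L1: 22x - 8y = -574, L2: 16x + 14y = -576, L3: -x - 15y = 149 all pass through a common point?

Yes

The three lines meet at one point iff the augmented coefficient matrix [aᵢ bᵢ cᵢ] has rank < 3, i.e. its determinant vanishes.
Here the determinant is 0.
It vanishes, so the lines are concurrent at (-29, -8).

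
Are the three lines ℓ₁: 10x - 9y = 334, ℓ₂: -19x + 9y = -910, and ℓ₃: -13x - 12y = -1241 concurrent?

Intersecting ℓ₁ and ℓ₂: solving the 2×2 system gives (x, y) = (64, 34).
Substitute into ℓ₃: (-13)(64) + (-12)(34) = -1240.
But ℓ₃ requires -1241 ≠ -1240, so the three lines have no common point.

No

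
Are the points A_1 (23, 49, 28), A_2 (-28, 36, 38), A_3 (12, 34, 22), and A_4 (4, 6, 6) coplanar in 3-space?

With A_1 as base: A_1A_2 = (-51, -13, 10), A_1A_3 = (-11, -15, -6), A_1A_4 = (-19, -43, -22).
A_1A_3 × A_1A_4 = (72, -128, 188).
A_1A_2 · (A_1A_3 × A_1A_4) = -128.
Since -128 ≠ 0, the four points are not coplanar.

No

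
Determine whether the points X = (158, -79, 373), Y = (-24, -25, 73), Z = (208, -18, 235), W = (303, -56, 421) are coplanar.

No

A normal to the plane through X, Y, Z is n = XY × XZ = (10848, -40116, -13802).
The plane has equation n·P = -264998. For W: n·W = -277202.
-277202 ≠ -264998, so W is off the plane.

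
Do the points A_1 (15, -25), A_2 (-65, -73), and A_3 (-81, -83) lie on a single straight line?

No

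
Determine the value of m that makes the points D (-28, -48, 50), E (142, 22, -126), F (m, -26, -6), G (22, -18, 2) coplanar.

26

Coplanarity ⇔ det[DE; DF; DG] = 0.
Expanding, this is linear in m: (-1920)m + (49920) = 0.
So m = 26.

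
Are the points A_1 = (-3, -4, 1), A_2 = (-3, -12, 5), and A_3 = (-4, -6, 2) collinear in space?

No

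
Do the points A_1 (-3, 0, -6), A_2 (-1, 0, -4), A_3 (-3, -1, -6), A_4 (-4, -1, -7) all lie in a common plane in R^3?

The four points are coplanar iff the 3×3 determinant with rows A_1A_2, A_1A_3, A_1A_4 is zero.
Rows: (2, 0, 2), (0, -1, 0), (-1, -1, -1).
Expanding along the first row: (2)(1) − (0)(0) + (2)(-1) = 0.
Zero determinant ⇒ coplanar.

Yes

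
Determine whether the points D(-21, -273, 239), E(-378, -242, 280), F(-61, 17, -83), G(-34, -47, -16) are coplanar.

No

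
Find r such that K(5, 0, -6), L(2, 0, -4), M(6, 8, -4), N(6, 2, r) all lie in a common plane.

Normal to plane KLM: n = (-16, 8, -24); plane equation n·P = 64.
Requiring n·N = 64: (-24)r + (-80) = 64.
So r = -6.

-6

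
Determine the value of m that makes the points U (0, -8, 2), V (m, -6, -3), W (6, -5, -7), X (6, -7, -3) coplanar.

2

Coplanarity ⇔ det[UV; UW; UX] = 0.
Expanding, this is linear in m: (-6)m + (12) = 0.
So m = 2.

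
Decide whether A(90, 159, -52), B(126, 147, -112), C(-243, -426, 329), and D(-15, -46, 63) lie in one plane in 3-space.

Yes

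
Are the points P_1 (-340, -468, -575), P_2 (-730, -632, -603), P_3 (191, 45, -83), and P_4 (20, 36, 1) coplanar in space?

No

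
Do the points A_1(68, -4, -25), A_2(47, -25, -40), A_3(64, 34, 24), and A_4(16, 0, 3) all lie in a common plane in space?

No

The four points are coplanar iff the 3×3 determinant with rows A_1A_2, A_1A_3, A_1A_4 is zero.
Rows: (-21, -21, -15), (-4, 38, 49), (-52, 4, 28).
Expanding along the first row: (-21)(868) − (-21)(2436) + (-15)(1960) = 3528.
Nonzero ⇒ not coplanar.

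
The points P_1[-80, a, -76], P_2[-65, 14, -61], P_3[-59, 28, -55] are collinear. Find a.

Direction P_2P_3 = (6, 14, 6). From the x-coordinate of P_1, the parameter along the line is τ = (-80 − (-65))/6 = -5/2.
Then a = 14 + (-5/2)·(14) = -21.

-21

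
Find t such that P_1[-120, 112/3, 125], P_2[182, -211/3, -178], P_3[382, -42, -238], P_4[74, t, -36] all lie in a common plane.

-8

Coplanarity ⇔ det[P_1P_2; P_1P_3; P_1P_4] = 0.
Expanding, this is linear in t: (-42480)t + (-339840) = 0.
So t = -8.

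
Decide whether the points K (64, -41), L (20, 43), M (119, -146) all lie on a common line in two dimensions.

KL = (-44, 84), KM = (55, -105).
det[KL; KM] = (-44)(-105) − (84)(55) = 0.
The determinant is zero, so the points are collinear.

Yes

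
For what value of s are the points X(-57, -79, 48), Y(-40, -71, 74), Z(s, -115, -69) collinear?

Direction XY = (17, 8, 26). From the y-coordinate of Z, the parameter along the line is τ = (-115 − (-79))/8 = -9/2.
Then s = (-57) + (-9/2)·(17) = -267/2.

-267/2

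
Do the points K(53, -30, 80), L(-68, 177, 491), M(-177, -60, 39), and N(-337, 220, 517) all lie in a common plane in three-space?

No

A normal to the plane through K, L, M is n = KL × KM = (3843, -99491, 51240).
The plane has equation n·P = 7287609. For N: n·N = 3307969.
3307969 ≠ 7287609, so N is off the plane.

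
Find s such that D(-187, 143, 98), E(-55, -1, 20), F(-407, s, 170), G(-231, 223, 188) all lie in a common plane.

354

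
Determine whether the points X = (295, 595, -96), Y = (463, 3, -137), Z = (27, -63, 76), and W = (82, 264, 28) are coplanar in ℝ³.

No

The four points are coplanar iff the 3×3 determinant with rows XY, XZ, XW is zero.
Rows: (168, -592, -41), (-268, -658, 172), (-213, -331, 124).
Expanding along the first row: (168)(-24660) − (-592)(3404) + (-41)(-51446) = -18426.
Nonzero ⇒ not coplanar.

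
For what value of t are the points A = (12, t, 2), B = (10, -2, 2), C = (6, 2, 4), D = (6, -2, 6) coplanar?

-6

Coplanarity ⇔ det[AB; AC; AD] = 0.
Expanding, this is linear in t: (-8)t + (-48) = 0.
So t = -6.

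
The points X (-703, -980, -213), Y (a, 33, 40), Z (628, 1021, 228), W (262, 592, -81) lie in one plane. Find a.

-18

Normal to plane XZW: n = (-429120, 249873, 161367); plane equation n·P = 22424649.
Requiring n·Y = 22424649: (-429120)a + (14700489) = 22424649.
So a = -18.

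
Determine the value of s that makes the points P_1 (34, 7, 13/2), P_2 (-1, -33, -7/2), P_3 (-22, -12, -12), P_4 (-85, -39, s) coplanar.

-65/2

Coplanarity ⇔ det[P_1P_2; P_1P_3; P_1P_4] = 0.
Expanding, this is linear in s: (-1575)s + (-102375/2) = 0.
So s = -65/2.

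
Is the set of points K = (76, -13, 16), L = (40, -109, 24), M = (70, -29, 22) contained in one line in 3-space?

No

KL = (-36, -96, 8), KM = (-6, -16, 6).
KL × KM = (-448, 168, 0).
The cross product is nonzero, so the points do not lie on one line.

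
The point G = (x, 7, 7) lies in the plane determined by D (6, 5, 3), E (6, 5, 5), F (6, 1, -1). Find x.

6

The plane through D, E, F has equation 8x = 48.
Substituting G: (8)x + (0) = 48, so x = 6.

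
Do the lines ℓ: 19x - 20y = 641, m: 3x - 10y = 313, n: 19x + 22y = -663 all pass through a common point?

Intersecting ℓ and m: solving the 2×2 system gives (x, y) = (15/13, -2012/65).
Substitute into n: (19)(15/13) + (22)(-2012/65) = -42839/65.
But n requires -663 ≠ -42839/65, so the three lines have no common point.

No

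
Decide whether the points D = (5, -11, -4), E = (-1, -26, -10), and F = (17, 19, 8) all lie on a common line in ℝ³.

Yes

DE = (-6, -15, -6), DF = (12, 30, 12).
DE × DF = (0, 0, 0).
The cross product vanishes, so the three points are collinear.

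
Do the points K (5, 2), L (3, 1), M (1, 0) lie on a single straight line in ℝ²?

KL = (-2, -1), KM = (-4, -2).
det[KL; KM] = (-2)(-2) − (-1)(-4) = 0.
The determinant is zero, so the points are collinear.

Yes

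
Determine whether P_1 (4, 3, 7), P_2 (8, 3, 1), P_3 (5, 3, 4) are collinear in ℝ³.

P_1P_2 = (4, 0, -6), P_1P_3 = (1, 0, -3).
Comparing components 3 and 1: (-6)(1) − (4)(-3) = 6 ≠ 0, so P_1P_2 and P_1P_3 are not parallel and the points are not collinear.

No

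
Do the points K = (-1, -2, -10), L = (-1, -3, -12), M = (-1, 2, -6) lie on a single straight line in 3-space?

No

KL = (0, -1, -2), KM = (0, 4, 4).
Comparing components 2 and 3: (-1)(4) − (-2)(4) = 4 ≠ 0, so KL and KM are not parallel and the points are not collinear.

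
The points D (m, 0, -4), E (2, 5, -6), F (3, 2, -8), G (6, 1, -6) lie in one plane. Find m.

9

Coplanarity ⇔ det[DE; DF; DG] = 0.
Expanding, this is linear in m: (8)m + (-72) = 0.
So m = 9.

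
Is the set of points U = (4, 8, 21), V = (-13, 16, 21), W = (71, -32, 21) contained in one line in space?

UV = (-17, 8, 0), UW = (67, -40, 0).
UV × UW = (0, 0, 144).
The cross product is nonzero, so the points do not lie on one line.

No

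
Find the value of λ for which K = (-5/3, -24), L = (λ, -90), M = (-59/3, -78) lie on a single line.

Collinearity: (L − K) must be parallel to (M − K) = (-18, -54).
Cross-multiplying the components: (λ − (-5/3))·(-54) = (-66)·(-18).
Solving gives λ = -71/3.

-71/3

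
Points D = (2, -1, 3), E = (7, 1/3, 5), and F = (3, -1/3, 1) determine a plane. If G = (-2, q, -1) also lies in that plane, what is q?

Coplanarity requires DE · (DF × DG) = 0.
DE = (5, 4/3, 2), DF = (1, 2/3, -2); the triple product is linear in q with coefficient 12 and constant term 20.
Setting it to zero: q = -5/3.

-5/3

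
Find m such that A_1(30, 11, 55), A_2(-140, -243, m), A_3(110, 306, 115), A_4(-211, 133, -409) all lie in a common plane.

Normal to plane A_1A_3A_4: n = (-144200, 22660, 80855); plane equation n·P = 370285.
Requiring n·A_2 = 370285: (80855)m + (14681620) = 370285.
So m = -177.

-177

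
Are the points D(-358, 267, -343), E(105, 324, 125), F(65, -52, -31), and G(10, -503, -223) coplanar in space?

No

A normal to the plane through D, E, F is n = DE × DF = (167076, 53508, -171808).
The plane has equation n·P = 13403572. For G: n·G = 13069420.
13069420 ≠ 13403572, so G is off the plane.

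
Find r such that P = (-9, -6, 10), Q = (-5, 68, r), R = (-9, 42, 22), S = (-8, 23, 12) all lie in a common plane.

Normal to plane PRS: n = (-252, 12, -48); plane equation n·X = 1716.
Requiring n·Q = 1716: (-48)r + (2076) = 1716.
So r = 15/2.

15/2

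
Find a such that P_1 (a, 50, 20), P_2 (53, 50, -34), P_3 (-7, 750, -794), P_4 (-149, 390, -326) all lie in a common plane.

-68

Coplanarity ⇔ det[P_1P_2; P_1P_3; P_1P_4] = 0.
Expanding, this is linear in a: (-54000)a + (-3672000) = 0.
So a = -68.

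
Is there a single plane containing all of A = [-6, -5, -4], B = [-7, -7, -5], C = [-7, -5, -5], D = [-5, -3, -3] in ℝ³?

Yes

With A as base: AB = (-1, -2, -1), AC = (-1, 0, -1), AD = (1, 2, 1).
AC × AD = (2, 0, -2).
AB · (AC × AD) = 0.
The scalar triple product vanishes, so the four points are coplanar.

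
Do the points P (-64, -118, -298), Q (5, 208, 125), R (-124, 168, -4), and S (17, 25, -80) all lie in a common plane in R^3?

Yes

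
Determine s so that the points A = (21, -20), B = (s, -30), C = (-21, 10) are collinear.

35

Collinearity: (B − A) must be parallel to (C − A) = (-42, 30).
Cross-multiplying the components: (s − 21)·(30) = (-10)·(-42).
Solving gives s = 35.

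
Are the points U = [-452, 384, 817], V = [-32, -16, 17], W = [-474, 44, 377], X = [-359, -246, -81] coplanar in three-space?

With U as base: UV = (420, -400, -800), UW = (-22, -340, -440), UX = (93, -630, -898).
UW × UX = (28120, -60676, 45480).
UV · (UW × UX) = -303200.
Since -303200 ≠ 0, the four points are not coplanar.

No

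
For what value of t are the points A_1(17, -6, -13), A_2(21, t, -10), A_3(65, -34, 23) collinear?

-25/3

Collinearity requires A_1A_2 × A_1A_3 = 0; each component is linear in t.
The x-component gives (36)t + (300) = 0, so t = -25/3.
The remaining components then also vanish.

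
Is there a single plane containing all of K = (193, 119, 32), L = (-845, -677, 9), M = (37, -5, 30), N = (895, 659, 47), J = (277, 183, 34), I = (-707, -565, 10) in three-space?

Yes

The plane through K, L, M has normal n = KL × KM = (-1260, 1512, 4536) and equation n·P = 81900.
Checking the remaining points: n·N = 81900, n·J = 81900, n·I = 81900.
All equal 81900, so all 6 points lie in one plane.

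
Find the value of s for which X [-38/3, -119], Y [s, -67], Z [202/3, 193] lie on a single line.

2/3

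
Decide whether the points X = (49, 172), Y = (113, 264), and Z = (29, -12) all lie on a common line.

No

XY = (64, 92), XZ = (-20, -184).
If collinear, XZ would be a scalar multiple of XY. But (64)·(-184) ≠ (92)·(-20) (difference -9936), so they are not parallel; the points are not collinear.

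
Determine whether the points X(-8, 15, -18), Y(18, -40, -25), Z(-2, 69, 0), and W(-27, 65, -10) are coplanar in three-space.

Yes

The four points are coplanar iff the 3×3 determinant with rows XY, XZ, XW is zero.
Rows: (26, -55, -7), (6, 54, 18), (-19, 50, 8).
Expanding along the first row: (26)(-468) − (-55)(390) + (-7)(1326) = 0.
Zero determinant ⇒ coplanar.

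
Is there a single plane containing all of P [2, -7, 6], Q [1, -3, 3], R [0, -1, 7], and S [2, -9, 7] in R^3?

No

The four points are coplanar iff the 3×3 determinant with rows PQ, PR, PS is zero.
Rows: (-1, 4, -3), (-2, 6, 1), (0, -2, 1).
Expanding along the first row: (-1)(8) − (4)(-2) + (-3)(4) = -12.
Nonzero ⇒ not coplanar.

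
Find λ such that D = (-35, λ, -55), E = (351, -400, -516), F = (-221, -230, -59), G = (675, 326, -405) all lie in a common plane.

The points are coplanar iff DE · (DF × DG) = 0.
Expanding, this is linear in λ: (-211560)λ + (11424240) = 0.
So λ = 54.

54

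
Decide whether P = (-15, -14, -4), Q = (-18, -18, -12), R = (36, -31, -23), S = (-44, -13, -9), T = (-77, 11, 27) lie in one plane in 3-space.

The plane through P, Q, R has normal n = PQ × PR = (-60, -465, 255) and equation n·X = 6390.
Checking the remaining points: n·S = 6390, n·T = 6390.
All equal 6390, so all 5 points lie in one plane.

Yes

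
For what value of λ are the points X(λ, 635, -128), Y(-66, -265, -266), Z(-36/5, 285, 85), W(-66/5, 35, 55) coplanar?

-198/5

Coplanarity ⇔ det[XY; XZ; XW] = 0.
Expanding, this is linear in λ: (-71250)λ + (-2821500) = 0.
So λ = -198/5.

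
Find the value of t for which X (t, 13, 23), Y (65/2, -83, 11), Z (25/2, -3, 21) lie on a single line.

Direction YZ = (-20, 80, 10). From the y-coordinate of X, the parameter along the line is τ = (13 − (-83))/80 = 6/5.
Then t = 65/2 + 6/5·(-20) = 17/2.

17/2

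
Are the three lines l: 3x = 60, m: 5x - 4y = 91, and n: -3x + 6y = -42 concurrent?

Lines aᵢx + bᵢy = cᵢ with pairwise distinct directions are concurrent exactly when det[aᵢ bᵢ cᵢ] = 0.
Here the determinant is -54.
Nonzero, so no common point exists.

No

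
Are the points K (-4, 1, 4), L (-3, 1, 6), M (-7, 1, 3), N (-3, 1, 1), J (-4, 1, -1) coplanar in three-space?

The plane through K, L, M has normal n = KL × KM = (0, -5, 0) and equation n·P = -5.
Checking the remaining points: n·N = -5, n·J = -5.
All equal -5, so all 5 points lie in one plane.

Yes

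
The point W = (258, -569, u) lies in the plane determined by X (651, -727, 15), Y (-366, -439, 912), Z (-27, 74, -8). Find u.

314

A normal to the plane is n = XY × XZ = (-725121, -631557, -619353).
W lies in the plane iff n · XW = 0.
This gives (-619353)u + (194476842) = 0, so u = 314.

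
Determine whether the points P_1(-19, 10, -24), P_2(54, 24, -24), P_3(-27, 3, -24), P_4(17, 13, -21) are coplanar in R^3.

No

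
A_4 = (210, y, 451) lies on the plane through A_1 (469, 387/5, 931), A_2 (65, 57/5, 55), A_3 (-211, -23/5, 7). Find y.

197/5

Coplanarity requires A_1A_2 · (A_1A_3 × A_1A_4) = 0.
A_1A_2 = (-404, -66, -876), A_1A_3 = (-680, -82, -924); the triple product is linear in y with coefficient 222384 and constant term -43809648/5.
Setting it to zero: y = 197/5.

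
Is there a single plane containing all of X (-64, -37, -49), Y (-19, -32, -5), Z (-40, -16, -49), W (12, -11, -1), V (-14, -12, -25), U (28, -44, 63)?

No

The plane through X, Y, Z has normal n = XY × XZ = (-924, 1056, 825) and equation n·P = -20361.
Checking the remaining points: n·W = -23529, n·V = -20361, n·U = -20361.
Since n·W = -23529 ≠ -20361, W is off the plane and the points are not all coplanar.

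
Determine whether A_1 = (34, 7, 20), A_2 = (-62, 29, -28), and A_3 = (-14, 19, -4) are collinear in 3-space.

No

A_1A_2 = (-96, 22, -48), A_1A_3 = (-48, 12, -24).
Comparing components 2 and 3: (22)(-24) − (-48)(12) = 48 ≠ 0, so A_1A_2 and A_1A_3 are not parallel and the points are not collinear.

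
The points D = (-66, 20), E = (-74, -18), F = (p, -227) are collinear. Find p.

-118

The three points are collinear iff det[DE; DF] = 0.
This determinant is linear in p: (38)p + (4484) = 0, so p = -118.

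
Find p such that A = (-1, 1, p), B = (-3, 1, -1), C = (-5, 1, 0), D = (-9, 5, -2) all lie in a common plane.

The points are coplanar iff AB · (AC × AD) = 0.
Expanding, this is linear in p: (8)p + (16) = 0.
So p = -2.

-2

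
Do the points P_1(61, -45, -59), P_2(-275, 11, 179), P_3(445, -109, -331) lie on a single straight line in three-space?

Yes

P_1P_2 = (-336, 56, 238), P_1P_3 = (384, -64, -272).
Each component of P_1P_3 is -8/7 times the corresponding component of P_1P_2, so P_1P_3 = -8/7·P_1P_2 and the points are collinear.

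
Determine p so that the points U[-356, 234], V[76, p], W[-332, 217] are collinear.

-72

Collinearity: (V − U) must be parallel to (W − U) = (24, -17).
Cross-multiplying the components: (p − 234)·(24) = (432)·(-17).
Solving gives p = -72.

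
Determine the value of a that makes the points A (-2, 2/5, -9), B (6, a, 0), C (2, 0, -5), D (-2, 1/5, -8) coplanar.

Normal to plane ACD: n = (2/5, -4, -4/5); plane equation n·P = 24/5.
Requiring n·B = 24/5: (-4)a + (12/5) = 24/5.
So a = -3/5.

-3/5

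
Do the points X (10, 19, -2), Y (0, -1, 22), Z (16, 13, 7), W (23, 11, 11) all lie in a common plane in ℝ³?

Yes

With X as base: XY = (-10, -20, 24), XZ = (6, -6, 9), XW = (13, -8, 13).
XZ × XW = (-6, 39, 30).
XY · (XZ × XW) = 0.
The scalar triple product vanishes, so the four points are coplanar.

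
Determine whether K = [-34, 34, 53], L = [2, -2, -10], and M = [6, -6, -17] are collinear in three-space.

Yes

KL = (36, -36, -63), KM = (40, -40, -70).
KL × KM = (0, 0, 0).
The cross product vanishes, so the three points are collinear.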